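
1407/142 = 1407/142 = 9.91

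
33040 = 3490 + 29550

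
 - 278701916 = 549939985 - 828641901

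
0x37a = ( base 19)28G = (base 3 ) 1012222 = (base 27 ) 15Q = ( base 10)890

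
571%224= 123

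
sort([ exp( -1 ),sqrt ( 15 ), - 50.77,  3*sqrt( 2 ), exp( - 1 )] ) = [  -  50.77,exp( - 1 ), exp(-1),sqrt( 15 ), 3*sqrt(2 ) ] 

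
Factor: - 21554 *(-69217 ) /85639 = 1491903218/85639 = 2^1 * 13^1*19^1*829^1*3643^1*85639^( -1) 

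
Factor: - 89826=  - 2^1*3^1 * 11^1*1361^1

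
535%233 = 69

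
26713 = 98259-71546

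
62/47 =62/47 =1.32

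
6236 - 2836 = 3400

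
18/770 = 9/385 = 0.02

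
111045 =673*165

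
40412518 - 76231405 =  - 35818887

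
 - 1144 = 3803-4947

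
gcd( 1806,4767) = 21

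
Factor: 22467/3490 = 2^ (-1)*3^1*5^( - 1)*349^ ( - 1 )*7489^1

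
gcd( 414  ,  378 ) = 18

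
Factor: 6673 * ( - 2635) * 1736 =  - 2^3*5^1*7^1*17^1*31^2*6673^1 = -30524704280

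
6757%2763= 1231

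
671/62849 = 671/62849 = 0.01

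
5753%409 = 27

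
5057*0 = 0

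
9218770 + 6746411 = 15965181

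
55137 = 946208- 891071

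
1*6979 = 6979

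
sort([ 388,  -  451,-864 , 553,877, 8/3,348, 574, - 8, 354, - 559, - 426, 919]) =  [ - 864, - 559, -451, - 426, - 8 , 8/3,348,354,388, 553 , 574, 877,  919 ] 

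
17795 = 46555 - 28760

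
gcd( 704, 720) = 16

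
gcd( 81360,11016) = 72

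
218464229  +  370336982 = 588801211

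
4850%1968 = 914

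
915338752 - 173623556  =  741715196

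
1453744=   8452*172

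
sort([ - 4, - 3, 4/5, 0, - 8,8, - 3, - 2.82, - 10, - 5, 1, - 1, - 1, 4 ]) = [ -10, - 8,-5,-4 , - 3, - 3,  -  2.82, - 1, - 1 , 0,  4/5, 1, 4, 8]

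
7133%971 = 336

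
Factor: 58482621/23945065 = 3^3*5^( - 1)*2166023^1*4789013^( - 1)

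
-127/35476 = -127/35476 = - 0.00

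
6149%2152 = 1845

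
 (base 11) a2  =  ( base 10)112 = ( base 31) 3j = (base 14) 80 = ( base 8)160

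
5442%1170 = 762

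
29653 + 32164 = 61817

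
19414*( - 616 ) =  - 11959024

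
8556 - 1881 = 6675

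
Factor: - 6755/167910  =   - 7/174 =- 2^( - 1)*3^(  -  1)*7^1*29^(-1) 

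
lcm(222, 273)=20202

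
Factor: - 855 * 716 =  - 2^2*3^2 * 5^1*19^1*179^1 = - 612180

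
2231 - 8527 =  - 6296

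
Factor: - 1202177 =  - 173^1*6949^1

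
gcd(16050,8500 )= 50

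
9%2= 1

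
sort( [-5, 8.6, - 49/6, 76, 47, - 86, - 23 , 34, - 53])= [ - 86,-53,  -  23, - 49/6, -5 , 8.6, 34,47,76]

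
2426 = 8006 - 5580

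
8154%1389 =1209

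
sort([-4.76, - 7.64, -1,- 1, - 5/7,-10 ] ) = [  -  10,  -  7.64,-4.76,-1 ,-1,  -  5/7 ] 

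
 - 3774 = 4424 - 8198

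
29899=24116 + 5783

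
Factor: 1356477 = 3^1* 452159^1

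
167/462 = 167/462=0.36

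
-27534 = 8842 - 36376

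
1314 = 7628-6314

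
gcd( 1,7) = 1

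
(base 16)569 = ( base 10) 1385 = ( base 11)104A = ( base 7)4016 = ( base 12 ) 975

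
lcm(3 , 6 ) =6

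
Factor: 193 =193^1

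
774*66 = 51084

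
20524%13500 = 7024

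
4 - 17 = - 13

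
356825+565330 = 922155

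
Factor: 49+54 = 103^1 = 103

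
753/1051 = 753/1051 = 0.72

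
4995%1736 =1523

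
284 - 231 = 53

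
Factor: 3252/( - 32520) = -1/10= -2^(-1)*5^(- 1)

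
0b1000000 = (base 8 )100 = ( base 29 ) 26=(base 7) 121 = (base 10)64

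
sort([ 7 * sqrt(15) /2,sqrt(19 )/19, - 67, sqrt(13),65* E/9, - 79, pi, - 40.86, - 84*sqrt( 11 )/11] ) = [ - 79, - 67, - 40.86, - 84*sqrt( 11)/11,sqrt(19 )/19,pi,sqrt( 13), 7*sqrt(15)/2, 65 * E/9 ]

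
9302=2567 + 6735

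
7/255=7/255 =0.03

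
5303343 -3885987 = 1417356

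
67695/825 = 82+3/55  =  82.05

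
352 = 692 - 340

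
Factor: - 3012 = -2^2*3^1*251^1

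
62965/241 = 62965/241 = 261.27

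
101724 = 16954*6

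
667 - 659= 8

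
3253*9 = 29277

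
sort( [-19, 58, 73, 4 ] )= [ - 19,4 , 58,73]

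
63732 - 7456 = 56276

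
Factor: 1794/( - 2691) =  - 2/3 =- 2^1*3^( - 1 ) 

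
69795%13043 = 4580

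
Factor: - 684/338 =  - 342/169 = - 2^1*3^2*13^(  -  2)*19^1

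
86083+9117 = 95200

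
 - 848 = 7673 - 8521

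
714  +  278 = 992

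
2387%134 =109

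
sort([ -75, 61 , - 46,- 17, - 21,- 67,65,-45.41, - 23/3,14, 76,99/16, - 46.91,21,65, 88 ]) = [ - 75, - 67, - 46.91, - 46, - 45.41, - 21, - 17,-23/3,99/16, 14, 21, 61,  65, 65, 76, 88 ]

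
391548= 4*97887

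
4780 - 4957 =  - 177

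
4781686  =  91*52546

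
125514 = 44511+81003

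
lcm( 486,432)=3888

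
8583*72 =617976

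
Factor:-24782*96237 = -2^1*3^2*17^2*37^1*12391^1 = -2384945334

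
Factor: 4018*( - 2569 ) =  - 2^1 *7^3*41^1 * 367^1 =- 10322242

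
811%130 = 31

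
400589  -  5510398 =  -  5109809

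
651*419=272769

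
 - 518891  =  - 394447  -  124444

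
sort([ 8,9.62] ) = [8, 9.62 ]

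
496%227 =42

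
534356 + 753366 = 1287722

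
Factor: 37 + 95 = 2^2*3^1*11^1 = 132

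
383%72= 23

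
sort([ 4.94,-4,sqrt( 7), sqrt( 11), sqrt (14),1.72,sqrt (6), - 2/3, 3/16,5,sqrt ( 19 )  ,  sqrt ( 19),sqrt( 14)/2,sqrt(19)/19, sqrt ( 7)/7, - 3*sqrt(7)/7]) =[  -  4, - 3*sqrt( 7 )/7, - 2/3, 3/16 , sqrt(19 ) /19,sqrt(7)/7,1.72,sqrt(14 )/2,sqrt( 6), sqrt(7 ), sqrt (11), sqrt ( 14), sqrt(19), sqrt (19),4.94,5]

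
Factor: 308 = 2^2* 7^1 * 11^1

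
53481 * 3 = 160443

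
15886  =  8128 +7758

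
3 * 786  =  2358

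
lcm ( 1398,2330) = 6990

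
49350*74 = 3651900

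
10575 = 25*423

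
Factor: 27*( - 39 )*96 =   -  101088 = - 2^5*3^5*13^1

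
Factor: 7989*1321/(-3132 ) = -2^(-2)*3^ ( - 2 )*29^(  -  1 ) *1321^1*2663^1 = - 3517823/1044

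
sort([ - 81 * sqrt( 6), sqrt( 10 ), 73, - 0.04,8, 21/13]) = [ - 81*sqrt(6), - 0.04,21/13,  sqrt (10 ), 8,73 ]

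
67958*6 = 407748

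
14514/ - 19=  - 14514/19=- 763.89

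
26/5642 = 1/217= 0.00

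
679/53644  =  679/53644= 0.01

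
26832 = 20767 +6065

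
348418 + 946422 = 1294840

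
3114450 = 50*62289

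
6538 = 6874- 336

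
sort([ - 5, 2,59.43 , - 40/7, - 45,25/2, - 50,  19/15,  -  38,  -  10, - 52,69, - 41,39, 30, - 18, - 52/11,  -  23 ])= [-52, - 50, - 45,-41,  -  38,  -  23, - 18, - 10, - 40/7, - 5, - 52/11, 19/15 , 2, 25/2,30,39,59.43,69] 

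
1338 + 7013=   8351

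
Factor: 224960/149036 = 2^4*5^1* 53^( - 1)  =  80/53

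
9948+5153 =15101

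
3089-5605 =-2516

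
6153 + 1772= 7925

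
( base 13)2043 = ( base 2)1000101100001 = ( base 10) 4449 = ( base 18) DD3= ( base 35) 3M4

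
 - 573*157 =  - 89961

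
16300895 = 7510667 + 8790228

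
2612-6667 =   -  4055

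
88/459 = 88/459 = 0.19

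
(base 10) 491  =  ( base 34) EF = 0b111101011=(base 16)1eb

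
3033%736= 89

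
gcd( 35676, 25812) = 36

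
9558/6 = 1593  =  1593.00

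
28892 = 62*466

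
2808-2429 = 379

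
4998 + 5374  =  10372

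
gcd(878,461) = 1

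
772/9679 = 772/9679 =0.08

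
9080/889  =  10+190/889 = 10.21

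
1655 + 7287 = 8942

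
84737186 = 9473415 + 75263771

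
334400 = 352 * 950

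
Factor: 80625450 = 2^1 * 3^1*5^2*347^1*1549^1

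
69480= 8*8685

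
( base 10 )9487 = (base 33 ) 8ng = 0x250f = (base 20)13e7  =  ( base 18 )1B51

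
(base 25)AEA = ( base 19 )i5h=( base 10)6610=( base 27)91m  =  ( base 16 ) 19d2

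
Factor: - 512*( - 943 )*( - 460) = - 2^11 * 5^1*23^2 * 41^1 = - 222095360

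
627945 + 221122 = 849067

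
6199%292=67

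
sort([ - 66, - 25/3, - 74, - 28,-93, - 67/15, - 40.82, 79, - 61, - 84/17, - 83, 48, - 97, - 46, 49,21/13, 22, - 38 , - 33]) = [ - 97, - 93 , - 83, - 74, - 66, - 61, - 46, - 40.82,-38, - 33, - 28,- 25/3 , - 84/17, - 67/15, 21/13, 22,48, 49,79 ] 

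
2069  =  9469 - 7400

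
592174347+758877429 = 1351051776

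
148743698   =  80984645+67759053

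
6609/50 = 132+9/50 = 132.18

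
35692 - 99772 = - 64080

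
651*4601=2995251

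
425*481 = 204425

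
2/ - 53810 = - 1/26905=- 0.00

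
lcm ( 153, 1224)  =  1224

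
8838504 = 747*11832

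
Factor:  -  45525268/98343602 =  - 2^1*7^( - 1)*7024543^( - 1)*11381317^1= -22762634/49171801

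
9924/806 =4962/403 = 12.31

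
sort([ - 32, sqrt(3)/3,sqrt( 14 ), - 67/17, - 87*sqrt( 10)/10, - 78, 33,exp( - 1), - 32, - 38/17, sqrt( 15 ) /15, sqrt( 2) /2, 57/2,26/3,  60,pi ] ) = [ - 78 ,-32, - 32,  -  87*sqrt( 10)/10, - 67/17, - 38/17, sqrt( 15)/15, exp( - 1),sqrt( 3)/3,sqrt( 2)/2,pi,sqrt( 14 ),26/3, 57/2 , 33,60] 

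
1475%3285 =1475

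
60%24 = 12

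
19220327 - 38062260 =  - 18841933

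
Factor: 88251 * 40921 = 3611319171= 3^1*23^1* 151^1*271^1*1279^1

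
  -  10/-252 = 5/126 = 0.04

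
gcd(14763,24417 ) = 3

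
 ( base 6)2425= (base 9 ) 728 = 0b1001010001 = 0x251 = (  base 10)593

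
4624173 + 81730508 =86354681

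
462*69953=32318286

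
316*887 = 280292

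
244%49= 48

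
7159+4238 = 11397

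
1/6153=1/6153= 0.00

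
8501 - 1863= 6638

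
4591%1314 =649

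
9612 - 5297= 4315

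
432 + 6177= 6609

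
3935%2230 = 1705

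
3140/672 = 785/168 = 4.67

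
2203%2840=2203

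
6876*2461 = 16921836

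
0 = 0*325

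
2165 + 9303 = 11468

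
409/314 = 1+95/314 = 1.30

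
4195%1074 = 973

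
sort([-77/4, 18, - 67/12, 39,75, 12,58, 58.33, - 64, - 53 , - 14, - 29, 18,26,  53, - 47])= [ - 64,-53, - 47,  -  29, - 77/4, -14,-67/12, 12,18, 18, 26, 39 , 53, 58,58.33,75]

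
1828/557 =3 + 157/557 = 3.28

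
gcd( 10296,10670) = 22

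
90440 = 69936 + 20504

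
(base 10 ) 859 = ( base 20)22j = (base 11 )711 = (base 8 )1533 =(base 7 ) 2335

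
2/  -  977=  - 1 + 975/977 = - 0.00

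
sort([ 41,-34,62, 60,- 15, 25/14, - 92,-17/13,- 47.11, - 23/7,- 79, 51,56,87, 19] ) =[-92, - 79, - 47.11,  -  34, - 15,-23/7, - 17/13,25/14, 19,41, 51, 56, 60,62,87]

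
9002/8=1125 + 1/4 = 1125.25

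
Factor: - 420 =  - 2^2*3^1  *5^1*7^1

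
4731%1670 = 1391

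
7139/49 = 7139/49 = 145.69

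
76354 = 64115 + 12239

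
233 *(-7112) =-1657096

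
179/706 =179/706 = 0.25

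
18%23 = 18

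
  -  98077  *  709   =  -69536593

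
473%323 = 150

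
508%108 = 76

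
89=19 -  - 70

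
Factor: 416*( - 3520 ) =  - 1464320=-  2^11 * 5^1*11^1*13^1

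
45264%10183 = 4532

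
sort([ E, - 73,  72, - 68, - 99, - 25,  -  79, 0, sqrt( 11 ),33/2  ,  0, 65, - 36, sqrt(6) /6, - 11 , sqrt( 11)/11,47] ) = [-99, - 79,-73, - 68, - 36 , - 25, - 11, 0, 0, sqrt( 11)/11, sqrt( 6)/6,  E , sqrt( 11) , 33/2,47, 65, 72 ]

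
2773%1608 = 1165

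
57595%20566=16463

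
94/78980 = 47/39490 =0.00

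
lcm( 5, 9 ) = 45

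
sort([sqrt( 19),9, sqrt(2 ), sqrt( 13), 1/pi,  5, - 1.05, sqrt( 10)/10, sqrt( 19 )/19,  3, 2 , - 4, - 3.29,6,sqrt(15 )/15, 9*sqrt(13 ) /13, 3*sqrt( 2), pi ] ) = [ - 4  , - 3.29,  -  1.05, sqrt( 19 ) /19, sqrt(  15)/15, sqrt(10)/10 , 1/pi,sqrt(2), 2, 9*sqrt(13) /13, 3,  pi, sqrt(13 ), 3*sqrt(2), sqrt(19), 5, 6,9]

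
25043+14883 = 39926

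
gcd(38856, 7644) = 12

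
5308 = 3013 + 2295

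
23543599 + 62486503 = 86030102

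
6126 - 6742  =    -  616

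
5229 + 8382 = 13611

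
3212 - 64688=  - 61476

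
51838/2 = 25919 = 25919.00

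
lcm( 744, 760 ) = 70680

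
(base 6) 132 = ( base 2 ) 111000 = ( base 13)44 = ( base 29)1r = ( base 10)56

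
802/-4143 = -802/4143 = - 0.19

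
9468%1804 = 448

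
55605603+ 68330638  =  123936241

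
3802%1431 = 940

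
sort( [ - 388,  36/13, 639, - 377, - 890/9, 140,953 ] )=[ - 388, - 377, - 890/9, 36/13,140, 639, 953]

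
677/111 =6 + 11/111 = 6.10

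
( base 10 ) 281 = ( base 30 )9b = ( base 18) FB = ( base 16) 119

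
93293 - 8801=84492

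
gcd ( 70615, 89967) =1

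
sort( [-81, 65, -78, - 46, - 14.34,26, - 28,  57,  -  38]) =[-81, - 78,-46,-38,-28,- 14.34, 26,57, 65]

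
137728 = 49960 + 87768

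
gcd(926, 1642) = 2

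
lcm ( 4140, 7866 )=78660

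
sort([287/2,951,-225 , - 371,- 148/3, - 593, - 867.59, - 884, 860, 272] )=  [  -  884, - 867.59, - 593, - 371,-225 , - 148/3, 287/2,272,  860, 951 ] 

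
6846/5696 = 1 + 575/2848  =  1.20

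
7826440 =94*83260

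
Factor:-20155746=  -  2^1 *3^1*13^1*258407^1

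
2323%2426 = 2323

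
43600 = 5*8720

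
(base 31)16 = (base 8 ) 45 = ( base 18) 21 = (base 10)37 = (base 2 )100101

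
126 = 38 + 88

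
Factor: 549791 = 11^1 *151^1*331^1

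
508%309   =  199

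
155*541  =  83855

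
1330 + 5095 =6425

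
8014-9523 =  - 1509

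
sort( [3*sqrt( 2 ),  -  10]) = [ - 10,3*sqrt(2)]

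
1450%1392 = 58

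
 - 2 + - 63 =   -  65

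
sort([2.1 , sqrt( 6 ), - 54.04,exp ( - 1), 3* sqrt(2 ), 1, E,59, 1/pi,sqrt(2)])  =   [ -54.04,1/pi, exp( - 1),1,sqrt( 2) , 2.1, sqrt( 6 ), E , 3*sqrt ( 2 ),59 ]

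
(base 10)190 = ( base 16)BE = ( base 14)d8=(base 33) 5p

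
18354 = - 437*( - 42)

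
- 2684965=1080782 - 3765747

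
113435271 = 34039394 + 79395877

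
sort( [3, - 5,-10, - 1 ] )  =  [ - 10,-5 , - 1,3]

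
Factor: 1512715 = 5^1*97^1*3119^1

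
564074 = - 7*( - 80582)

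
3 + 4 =7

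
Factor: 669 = 3^1*223^1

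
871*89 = 77519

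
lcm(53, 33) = 1749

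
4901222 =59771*82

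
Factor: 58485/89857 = 3^1*5^1*7^1  *59^( - 1) * 557^1*1523^ ( - 1)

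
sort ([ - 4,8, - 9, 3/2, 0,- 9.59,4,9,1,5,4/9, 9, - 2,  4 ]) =[ - 9.59, - 9, - 4, - 2,  0, 4/9, 1,3/2, 4,4,5, 8,9, 9 ]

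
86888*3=260664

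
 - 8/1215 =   -  1+1207/1215 = - 0.01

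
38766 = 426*91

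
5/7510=1/1502 = 0.00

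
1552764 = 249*6236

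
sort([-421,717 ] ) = [-421, 717]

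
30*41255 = 1237650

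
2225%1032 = 161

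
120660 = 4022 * 30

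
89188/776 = 114 + 181/194 = 114.93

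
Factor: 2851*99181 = 2851^1*99181^1 = 282765031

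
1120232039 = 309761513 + 810470526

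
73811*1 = 73811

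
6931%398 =165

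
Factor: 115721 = 97^1*1193^1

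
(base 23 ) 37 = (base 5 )301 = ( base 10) 76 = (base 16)4c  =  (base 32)2c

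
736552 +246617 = 983169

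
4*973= 3892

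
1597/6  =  266+1/6 = 266.17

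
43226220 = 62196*695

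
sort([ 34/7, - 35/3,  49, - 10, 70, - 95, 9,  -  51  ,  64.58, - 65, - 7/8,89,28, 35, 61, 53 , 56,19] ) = [ - 95 , - 65, - 51, - 35/3, - 10, - 7/8, 34/7,9, 19,28, 35,49 , 53, 56, 61 , 64.58,70,89] 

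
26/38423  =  26/38423 = 0.00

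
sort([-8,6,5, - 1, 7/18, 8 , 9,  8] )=[ - 8,-1,  7/18 , 5,6, 8, 8, 9 ]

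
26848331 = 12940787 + 13907544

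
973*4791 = 4661643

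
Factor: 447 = 3^1*149^1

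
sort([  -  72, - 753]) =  [-753 , - 72]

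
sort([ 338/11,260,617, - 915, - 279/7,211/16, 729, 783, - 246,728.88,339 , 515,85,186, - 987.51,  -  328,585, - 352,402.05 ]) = [ - 987.51,  -  915, - 352, - 328, - 246,-279/7,211/16 , 338/11,85,186, 260 , 339,402.05 , 515,585, 617, 728.88,729, 783]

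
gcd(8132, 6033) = 1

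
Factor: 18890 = 2^1 *5^1*1889^1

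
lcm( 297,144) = 4752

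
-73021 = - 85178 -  - 12157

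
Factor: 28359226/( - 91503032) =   -  2^ ( - 2 )*7^1*2025659^1*11437879^(  -  1) = - 14179613/45751516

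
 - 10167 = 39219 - 49386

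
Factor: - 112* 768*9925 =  - 853708800 = - 2^12* 3^1*5^2 * 7^1 * 397^1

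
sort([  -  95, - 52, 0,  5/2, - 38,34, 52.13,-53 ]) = [ - 95, - 53, - 52, - 38, 0, 5/2,  34, 52.13] 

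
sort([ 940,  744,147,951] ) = [ 147, 744, 940, 951]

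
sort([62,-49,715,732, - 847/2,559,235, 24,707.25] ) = [ - 847/2,  -  49,24 , 62,235,559,  707.25, 715,732 ]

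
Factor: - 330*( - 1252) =2^3*3^1*5^1 *11^1*313^1 = 413160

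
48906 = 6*8151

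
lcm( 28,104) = 728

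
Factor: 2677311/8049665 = 205947/619205 = 3^2*5^( - 1)*7^2*59^( - 1)*467^1*2099^ (- 1)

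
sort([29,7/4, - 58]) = [ - 58, 7/4, 29 ]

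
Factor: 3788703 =3^2*420967^1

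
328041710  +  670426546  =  998468256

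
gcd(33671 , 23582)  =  1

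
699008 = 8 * 87376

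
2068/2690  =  1034/1345 = 0.77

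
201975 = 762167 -560192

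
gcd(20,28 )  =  4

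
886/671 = 886/671 = 1.32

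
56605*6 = 339630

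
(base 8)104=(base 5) 233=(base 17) 40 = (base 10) 68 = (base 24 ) 2k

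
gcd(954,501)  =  3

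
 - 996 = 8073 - 9069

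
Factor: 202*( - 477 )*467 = -2^1*3^2*53^1*101^1*467^1=- 44997318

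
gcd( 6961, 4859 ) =1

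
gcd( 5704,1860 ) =124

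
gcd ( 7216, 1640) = 328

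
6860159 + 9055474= 15915633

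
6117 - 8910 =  - 2793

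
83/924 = 83/924 = 0.09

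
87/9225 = 29/3075 = 0.01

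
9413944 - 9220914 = 193030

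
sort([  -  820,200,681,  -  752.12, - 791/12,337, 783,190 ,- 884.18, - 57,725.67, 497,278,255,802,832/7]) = [  -  884.18,  -  820,-752.12, - 791/12,-57,832/7, 190 , 200,  255, 278,337, 497,681, 725.67, 783 , 802 ]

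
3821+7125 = 10946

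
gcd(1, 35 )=1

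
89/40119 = 89/40119  =  0.00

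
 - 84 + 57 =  - 27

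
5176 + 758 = 5934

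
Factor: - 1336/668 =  - 2 =- 2^1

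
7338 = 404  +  6934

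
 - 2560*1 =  -2560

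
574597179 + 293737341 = 868334520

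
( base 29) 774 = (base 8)13716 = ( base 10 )6094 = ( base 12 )363A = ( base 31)6ai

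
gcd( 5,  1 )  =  1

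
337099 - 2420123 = - 2083024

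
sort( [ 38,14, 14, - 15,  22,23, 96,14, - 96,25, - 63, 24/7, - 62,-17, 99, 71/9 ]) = [ - 96,-63,-62, - 17, - 15,  24/7,71/9, 14, 14,  14, 22,23, 25,38, 96,99 ] 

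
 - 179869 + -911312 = - 1091181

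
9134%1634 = 964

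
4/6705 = 4/6705 = 0.00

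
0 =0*626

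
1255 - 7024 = -5769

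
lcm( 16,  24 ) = 48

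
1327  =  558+769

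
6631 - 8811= - 2180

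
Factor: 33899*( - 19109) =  - 97^1*109^1* 197^1*311^1 = - 647775991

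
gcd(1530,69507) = 9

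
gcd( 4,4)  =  4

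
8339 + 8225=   16564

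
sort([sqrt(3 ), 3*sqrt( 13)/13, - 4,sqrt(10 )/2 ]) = [-4, 3*sqrt ( 13 ) /13, sqrt(10)/2, sqrt (3) ] 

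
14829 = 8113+6716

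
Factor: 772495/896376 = 2^(- 3) * 3^(  -  1)*5^1*13^(-3 )*17^( - 1)*43^1*3593^1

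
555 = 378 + 177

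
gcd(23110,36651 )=1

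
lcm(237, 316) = 948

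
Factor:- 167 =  - 167^1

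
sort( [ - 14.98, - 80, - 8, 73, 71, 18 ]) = [ - 80,-14.98,  -  8, 18, 71, 73 ] 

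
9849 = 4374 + 5475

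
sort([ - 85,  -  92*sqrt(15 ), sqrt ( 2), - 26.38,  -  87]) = [ - 92 * sqrt( 15 ),  -  87, - 85,-26.38, sqrt( 2) ] 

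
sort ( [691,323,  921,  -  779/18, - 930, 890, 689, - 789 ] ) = [ - 930,  -  789, - 779/18, 323, 689,691, 890, 921]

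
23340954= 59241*394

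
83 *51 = 4233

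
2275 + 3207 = 5482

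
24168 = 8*3021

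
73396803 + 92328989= 165725792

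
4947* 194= 959718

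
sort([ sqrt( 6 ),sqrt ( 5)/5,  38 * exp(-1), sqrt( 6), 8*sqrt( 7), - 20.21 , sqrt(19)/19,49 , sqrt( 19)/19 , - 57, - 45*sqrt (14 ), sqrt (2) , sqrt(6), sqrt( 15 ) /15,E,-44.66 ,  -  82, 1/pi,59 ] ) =[ - 45*sqrt ( 14 ), - 82, - 57, - 44.66, - 20.21,sqrt(  19)/19,sqrt( 19 )/19, sqrt( 15)/15,1/pi,sqrt( 5)/5, sqrt(2),  sqrt (6),  sqrt(6 ) , sqrt(6 ) , E , 38*exp ( -1), 8*sqrt( 7), 49,  59] 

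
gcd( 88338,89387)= 1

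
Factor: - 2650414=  - 2^1*13^1*101939^1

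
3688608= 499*7392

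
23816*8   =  190528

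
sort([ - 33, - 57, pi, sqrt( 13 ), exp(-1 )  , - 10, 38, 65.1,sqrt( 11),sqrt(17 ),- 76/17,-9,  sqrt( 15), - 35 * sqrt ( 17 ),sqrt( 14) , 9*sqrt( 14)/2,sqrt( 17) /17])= [ - 35*sqrt( 17), - 57, - 33, - 10, - 9 ,-76/17, sqrt(17)/17,exp( - 1 ), pi,sqrt(11) , sqrt( 13), sqrt (14), sqrt( 15), sqrt(17),9*sqrt( 14) /2, 38,  65.1]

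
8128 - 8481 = -353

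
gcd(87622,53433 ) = 1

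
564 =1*564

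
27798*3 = 83394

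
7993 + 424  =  8417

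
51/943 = 51/943=0.05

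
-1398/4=- 699/2= -  349.50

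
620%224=172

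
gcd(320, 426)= 2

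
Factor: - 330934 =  - 2^1 *337^1*491^1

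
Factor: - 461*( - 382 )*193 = 2^1 * 191^1*193^1 * 461^1  =  33987686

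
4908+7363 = 12271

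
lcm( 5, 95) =95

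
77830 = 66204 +11626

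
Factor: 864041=23^1 * 37567^1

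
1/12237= 1/12237= 0.00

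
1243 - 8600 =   -  7357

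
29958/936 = 4993/156 = 32.01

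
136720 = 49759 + 86961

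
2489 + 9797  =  12286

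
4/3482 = 2/1741 =0.00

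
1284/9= 428/3 = 142.67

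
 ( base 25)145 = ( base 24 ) 16A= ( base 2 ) 1011011010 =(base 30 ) OA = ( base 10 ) 730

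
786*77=60522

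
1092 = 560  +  532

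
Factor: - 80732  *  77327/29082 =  - 2^1*3^ ( -1 ) * 37^( - 1 )*53^1*131^( - 1)*1459^1*20183^1 = - 3121381682/14541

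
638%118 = 48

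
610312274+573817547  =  1184129821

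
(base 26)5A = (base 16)8c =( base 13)AA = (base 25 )5f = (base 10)140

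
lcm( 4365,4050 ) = 392850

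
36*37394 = 1346184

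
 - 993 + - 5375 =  - 6368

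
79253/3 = 26417 + 2/3 = 26417.67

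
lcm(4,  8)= 8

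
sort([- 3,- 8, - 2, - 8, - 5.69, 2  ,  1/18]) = [ - 8, - 8,-5.69, - 3, - 2, 1/18,2]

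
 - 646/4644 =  - 1 + 1999/2322 = - 0.14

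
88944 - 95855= -6911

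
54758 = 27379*2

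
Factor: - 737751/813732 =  - 301/332 = - 2^( - 2 )*7^1*43^1 * 83^( - 1 ) 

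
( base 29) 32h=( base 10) 2598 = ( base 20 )69I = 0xA26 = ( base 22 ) 582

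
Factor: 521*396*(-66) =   -  13616856 = -2^3 * 3^3*11^2*521^1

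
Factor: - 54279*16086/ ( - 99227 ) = 873131994/99227 = 2^1 * 3^3 * 7^1*37^1*67^( -1)*163^1*383^1*1481^(-1) 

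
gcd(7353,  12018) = 3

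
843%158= 53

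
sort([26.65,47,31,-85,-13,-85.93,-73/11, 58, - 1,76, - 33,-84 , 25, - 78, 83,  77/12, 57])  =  [ - 85.93, - 85, - 84,- 78, - 33, - 13,-73/11, - 1 , 77/12, 25,26.65,31,47,57 , 58,76, 83 ]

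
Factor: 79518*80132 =6371936376 = 2^3*3^1  *13^1 * 23^1*29^1*67^1*457^1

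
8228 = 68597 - 60369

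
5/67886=5/67886=0.00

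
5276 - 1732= 3544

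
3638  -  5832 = -2194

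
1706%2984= 1706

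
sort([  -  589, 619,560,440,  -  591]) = [ - 591, - 589, 440,560,619]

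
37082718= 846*43833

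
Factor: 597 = 3^1 * 199^1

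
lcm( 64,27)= 1728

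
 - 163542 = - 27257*6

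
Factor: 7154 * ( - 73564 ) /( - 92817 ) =526276856/92817 = 2^3 * 3^( - 2 )* 7^2*53^1 * 73^1*347^1*10313^( - 1) 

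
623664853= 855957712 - 232292859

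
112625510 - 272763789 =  - 160138279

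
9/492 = 3/164 = 0.02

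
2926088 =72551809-69625721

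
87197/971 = 89  +  778/971=89.80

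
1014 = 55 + 959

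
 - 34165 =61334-95499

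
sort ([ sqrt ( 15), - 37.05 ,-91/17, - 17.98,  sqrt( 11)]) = [-37.05, - 17.98, - 91/17, sqrt( 11 ),sqrt(15 ) ] 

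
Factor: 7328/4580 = 2^3*5^( - 1) = 8/5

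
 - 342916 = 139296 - 482212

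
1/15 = 1/15 = 0.07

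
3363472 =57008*59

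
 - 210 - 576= - 786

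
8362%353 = 243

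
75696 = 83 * 912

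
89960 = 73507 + 16453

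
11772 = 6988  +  4784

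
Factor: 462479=19^1*101^1*241^1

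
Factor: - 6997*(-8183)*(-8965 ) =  - 513304083215= - 5^1*7^2*11^1*163^1*167^1*6997^1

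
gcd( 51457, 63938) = 7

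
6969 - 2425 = 4544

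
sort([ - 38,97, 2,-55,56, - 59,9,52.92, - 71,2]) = [ -71, - 59, - 55, - 38,  2,  2,9 , 52.92, 56, 97 ]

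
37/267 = 37/267 = 0.14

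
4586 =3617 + 969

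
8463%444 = 27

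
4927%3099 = 1828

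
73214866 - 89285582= - 16070716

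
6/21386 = 3/10693 = 0.00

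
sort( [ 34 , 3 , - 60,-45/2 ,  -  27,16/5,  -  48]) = [-60,- 48,-27, - 45/2, 3, 16/5, 34]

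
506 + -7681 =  - 7175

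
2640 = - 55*( - 48)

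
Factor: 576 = 2^6*3^2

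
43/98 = 43/98=0.44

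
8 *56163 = 449304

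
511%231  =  49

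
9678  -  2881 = 6797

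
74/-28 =-3  +  5/14 = - 2.64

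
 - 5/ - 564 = 5/564 =0.01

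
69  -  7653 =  - 7584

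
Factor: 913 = 11^1*83^1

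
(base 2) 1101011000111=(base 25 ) ao5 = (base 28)8KN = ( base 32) 6m7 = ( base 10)6855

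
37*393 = 14541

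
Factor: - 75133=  - 75133^1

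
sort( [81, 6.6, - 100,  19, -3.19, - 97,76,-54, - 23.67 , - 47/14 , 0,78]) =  [ - 100,-97,-54,  -  23.67, - 47/14, - 3.19,0  ,  6.6,  19,76 , 78, 81] 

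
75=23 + 52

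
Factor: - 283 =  - 283^1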